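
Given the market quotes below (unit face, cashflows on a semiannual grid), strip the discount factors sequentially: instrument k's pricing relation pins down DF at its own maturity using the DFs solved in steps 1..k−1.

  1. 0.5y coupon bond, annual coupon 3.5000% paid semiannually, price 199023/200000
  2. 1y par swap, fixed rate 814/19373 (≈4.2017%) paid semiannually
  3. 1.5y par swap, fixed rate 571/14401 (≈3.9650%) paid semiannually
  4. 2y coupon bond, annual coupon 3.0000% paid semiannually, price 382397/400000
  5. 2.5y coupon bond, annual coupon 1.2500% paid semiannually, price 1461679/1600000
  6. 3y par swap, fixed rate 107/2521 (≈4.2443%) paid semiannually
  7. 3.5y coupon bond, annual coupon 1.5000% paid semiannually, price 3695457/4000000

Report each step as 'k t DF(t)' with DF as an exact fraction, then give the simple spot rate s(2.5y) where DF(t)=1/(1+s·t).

step 1 [0.5y] bond c/2=7/400: DF=(199023/200000 − 7/400·(0))/(1+7/400) = 489/500 ≈ 0.978000
step 2 [1y] swap r/2=407/19373: DF=(1 − 407/19373·(0.978000))/(1+407/19373) = 9593/10000 ≈ 0.959300
step 3 [1.5y] swap r/2=571/28802: DF=(1 − 571/28802·(0.978000+0.959300))/(1+571/28802) = 9429/10000 ≈ 0.942900
step 4 [2y] bond c/2=3/200: DF=(382397/400000 − 3/200·(0.978000+0.959300+0.942900))/(1+3/200) = 8993/10000 ≈ 0.899300
step 5 [2.5y] bond c/2=1/160: DF=(1461679/1600000 − 1/160·(0.978000+0.959300+0.942900+0.899300))/(1+1/160) = 2211/2500 ≈ 0.884400
step 6 [3y] swap r/2=107/5042: DF=(1 − 107/5042·(0.978000+0.959300+0.942900+0.899300+0.884400))/(1+107/5042) = 8823/10000 ≈ 0.882300
step 7 [3.5y] bond c/2=3/400: DF=(3695457/4000000 − 3/400·(0.978000+0.959300+0.942900+0.899300+0.884400+0.882300))/(1+3/400) = 8757/10000 ≈ 0.875700

1 1/2 489/500
2 1 9593/10000
3 3/2 9429/10000
4 2 8993/10000
5 5/2 2211/2500
6 3 8823/10000
7 7/2 8757/10000
s(2.5y) = (1/(2211/2500) − 1)/(5/2) = 578/11055 ≈ 5.2284%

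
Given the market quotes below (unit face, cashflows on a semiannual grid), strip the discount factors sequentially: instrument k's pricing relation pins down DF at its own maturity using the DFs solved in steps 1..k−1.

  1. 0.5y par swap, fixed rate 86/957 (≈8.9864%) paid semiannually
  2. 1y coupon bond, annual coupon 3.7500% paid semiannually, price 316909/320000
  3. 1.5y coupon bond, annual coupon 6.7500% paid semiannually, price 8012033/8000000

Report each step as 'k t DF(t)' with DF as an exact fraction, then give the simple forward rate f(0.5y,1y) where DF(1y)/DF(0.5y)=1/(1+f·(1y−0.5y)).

1 1/2 957/1000
2 1 1909/2000
3 3/2 1133/1250
f(0.5y,1y) = ((957/1000)/(1909/2000) − 1)/(1/2) = 10/1909 ≈ 0.5238%

step 1 [0.5y] swap r/2=43/957: DF=(1 − 43/957·(0))/(1+43/957) = 957/1000 ≈ 0.957000
step 2 [1y] bond c/2=3/160: DF=(316909/320000 − 3/160·(0.957000))/(1+3/160) = 1909/2000 ≈ 0.954500
step 3 [1.5y] bond c/2=27/800: DF=(8012033/8000000 − 27/800·(0.957000+0.954500))/(1+27/800) = 1133/1250 ≈ 0.906400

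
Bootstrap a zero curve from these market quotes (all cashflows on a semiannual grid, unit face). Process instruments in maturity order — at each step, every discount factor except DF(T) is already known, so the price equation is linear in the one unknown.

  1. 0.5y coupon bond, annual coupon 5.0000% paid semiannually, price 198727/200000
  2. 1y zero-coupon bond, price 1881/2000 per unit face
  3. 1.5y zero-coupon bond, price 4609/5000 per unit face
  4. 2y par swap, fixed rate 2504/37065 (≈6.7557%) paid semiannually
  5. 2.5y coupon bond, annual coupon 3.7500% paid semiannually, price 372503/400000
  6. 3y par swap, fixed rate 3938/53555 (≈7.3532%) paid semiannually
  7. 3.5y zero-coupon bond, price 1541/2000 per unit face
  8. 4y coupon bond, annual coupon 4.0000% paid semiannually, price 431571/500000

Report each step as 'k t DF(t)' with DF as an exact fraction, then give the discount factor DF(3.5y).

step 1 [0.5y] bond c/2=1/40: DF=(198727/200000 − 1/40·(0))/(1+1/40) = 4847/5000 ≈ 0.969400
step 2 [1y] zero: DF = P = 1881/2000 ≈ 0.940500
step 3 [1.5y] zero: DF = P = 4609/5000 ≈ 0.921800
step 4 [2y] swap r/2=1252/37065: DF=(1 − 1252/37065·(0.969400+0.940500+0.921800))/(1+1252/37065) = 2187/2500 ≈ 0.874800
step 5 [2.5y] bond c/2=3/160: DF=(372503/400000 − 3/160·(0.969400+0.940500+0.921800+0.874800))/(1+3/160) = 8459/10000 ≈ 0.845900
step 6 [3y] swap r/2=1969/53555: DF=(1 − 1969/53555·(0.969400+0.940500+0.921800+0.874800+0.845900))/(1+1969/53555) = 8031/10000 ≈ 0.803100
step 7 [3.5y] zero: DF = P = 1541/2000 ≈ 0.770500
step 8 [4y] bond c/2=1/50: DF=(431571/500000 − 1/50·(0.969400+0.940500+0.921800+0.874800+0.845900+0.803100+0.770500))/(1+1/50) = 7261/10000 ≈ 0.726100

1 1/2 4847/5000
2 1 1881/2000
3 3/2 4609/5000
4 2 2187/2500
5 5/2 8459/10000
6 3 8031/10000
7 7/2 1541/2000
8 4 7261/10000
DF(3.5y) = 1541/2000 ≈ 0.770500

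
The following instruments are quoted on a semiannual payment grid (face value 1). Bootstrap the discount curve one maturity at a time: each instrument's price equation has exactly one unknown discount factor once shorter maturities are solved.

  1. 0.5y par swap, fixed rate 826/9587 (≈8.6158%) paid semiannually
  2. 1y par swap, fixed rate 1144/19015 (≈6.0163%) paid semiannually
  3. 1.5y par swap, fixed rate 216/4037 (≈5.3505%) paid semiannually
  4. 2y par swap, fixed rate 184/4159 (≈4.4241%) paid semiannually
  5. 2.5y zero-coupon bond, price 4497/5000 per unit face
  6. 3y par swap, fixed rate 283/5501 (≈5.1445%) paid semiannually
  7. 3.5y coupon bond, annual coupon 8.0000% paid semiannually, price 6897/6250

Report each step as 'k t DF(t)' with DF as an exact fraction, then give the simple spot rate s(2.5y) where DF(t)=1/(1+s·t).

step 1 [0.5y] swap r/2=413/9587: DF=(1 − 413/9587·(0))/(1+413/9587) = 9587/10000 ≈ 0.958700
step 2 [1y] swap r/2=572/19015: DF=(1 − 572/19015·(0.958700))/(1+572/19015) = 2357/2500 ≈ 0.942800
step 3 [1.5y] swap r/2=108/4037: DF=(1 − 108/4037·(0.958700+0.942800))/(1+108/4037) = 2311/2500 ≈ 0.924400
step 4 [2y] swap r/2=92/4159: DF=(1 − 92/4159·(0.958700+0.942800+0.924400))/(1+92/4159) = 2293/2500 ≈ 0.917200
step 5 [2.5y] zero: DF = P = 4497/5000 ≈ 0.899400
step 6 [3y] swap r/2=283/11002: DF=(1 − 283/11002·(0.958700+0.942800+0.924400+0.917200+0.899400))/(1+283/11002) = 1717/2000 ≈ 0.858500
step 7 [3.5y] bond c/2=1/25: DF=(6897/6250 − 1/25·(0.958700+0.942800+0.924400+0.917200+0.899400+0.858500))/(1+1/25) = 1699/2000 ≈ 0.849500

1 1/2 9587/10000
2 1 2357/2500
3 3/2 2311/2500
4 2 2293/2500
5 5/2 4497/5000
6 3 1717/2000
7 7/2 1699/2000
s(2.5y) = (1/(4497/5000) − 1)/(5/2) = 1006/22485 ≈ 4.4741%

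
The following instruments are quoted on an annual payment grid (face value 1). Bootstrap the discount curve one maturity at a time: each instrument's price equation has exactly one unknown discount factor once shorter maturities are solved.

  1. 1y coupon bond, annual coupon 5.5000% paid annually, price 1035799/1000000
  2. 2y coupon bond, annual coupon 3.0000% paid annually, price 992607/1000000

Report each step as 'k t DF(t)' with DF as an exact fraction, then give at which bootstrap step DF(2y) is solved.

step 1 [1y] bond c/1=11/200: DF=(1035799/1000000 − 11/200·(0))/(1+11/200) = 4909/5000 ≈ 0.981800
step 2 [2y] bond c/1=3/100: DF=(992607/1000000 − 3/100·(0.981800))/(1+3/100) = 9351/10000 ≈ 0.935100

1 1 4909/5000
2 2 9351/10000
DF(2y) is solved at step 2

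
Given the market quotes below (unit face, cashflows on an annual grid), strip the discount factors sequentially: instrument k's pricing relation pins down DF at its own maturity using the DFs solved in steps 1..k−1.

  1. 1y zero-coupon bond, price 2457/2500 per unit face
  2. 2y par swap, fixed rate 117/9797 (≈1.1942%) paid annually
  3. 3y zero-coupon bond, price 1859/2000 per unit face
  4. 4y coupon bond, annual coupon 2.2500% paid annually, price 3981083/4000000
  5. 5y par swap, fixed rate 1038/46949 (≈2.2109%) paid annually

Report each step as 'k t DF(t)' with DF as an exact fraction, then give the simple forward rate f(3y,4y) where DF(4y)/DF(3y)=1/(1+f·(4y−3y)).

step 1 [1y] zero: DF = P = 2457/2500 ≈ 0.982800
step 2 [2y] swap r/1=117/9797: DF=(1 − 117/9797·(0.982800))/(1+117/9797) = 4883/5000 ≈ 0.976600
step 3 [3y] zero: DF = P = 1859/2000 ≈ 0.929500
step 4 [4y] bond c/1=9/400: DF=(3981083/4000000 − 9/400·(0.982800+0.976600+0.929500))/(1+9/400) = 4549/5000 ≈ 0.909800
step 5 [5y] swap r/1=1038/46949: DF=(1 − 1038/46949·(0.982800+0.976600+0.929500+0.909800))/(1+1038/46949) = 4481/5000 ≈ 0.896200

1 1 2457/2500
2 2 4883/5000
3 3 1859/2000
4 4 4549/5000
5 5 4481/5000
f(3y,4y) = ((1859/2000)/(4549/5000) − 1)/(1) = 197/9098 ≈ 2.1653%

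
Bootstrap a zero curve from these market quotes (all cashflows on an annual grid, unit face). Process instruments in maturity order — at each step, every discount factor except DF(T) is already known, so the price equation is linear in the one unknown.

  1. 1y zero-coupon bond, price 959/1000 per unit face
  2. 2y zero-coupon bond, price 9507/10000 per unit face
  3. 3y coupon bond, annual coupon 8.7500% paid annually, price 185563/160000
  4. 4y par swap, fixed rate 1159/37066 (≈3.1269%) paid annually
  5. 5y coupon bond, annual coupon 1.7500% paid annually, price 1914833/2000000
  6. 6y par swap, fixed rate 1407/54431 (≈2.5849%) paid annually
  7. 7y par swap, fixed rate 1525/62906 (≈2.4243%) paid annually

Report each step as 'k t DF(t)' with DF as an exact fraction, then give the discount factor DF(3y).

1 1 959/1000
2 2 9507/10000
3 3 1141/1250
4 4 8841/10000
5 5 2193/2500
6 6 8593/10000
7 7 339/400
DF(3y) = 1141/1250 ≈ 0.912800

step 1 [1y] zero: DF = P = 959/1000 ≈ 0.959000
step 2 [2y] zero: DF = P = 9507/10000 ≈ 0.950700
step 3 [3y] bond c/1=7/80: DF=(185563/160000 − 7/80·(0.959000+0.950700))/(1+7/80) = 1141/1250 ≈ 0.912800
step 4 [4y] swap r/1=1159/37066: DF=(1 − 1159/37066·(0.959000+0.950700+0.912800))/(1+1159/37066) = 8841/10000 ≈ 0.884100
step 5 [5y] bond c/1=7/400: DF=(1914833/2000000 − 7/400·(0.959000+0.950700+0.912800+0.884100))/(1+7/400) = 2193/2500 ≈ 0.877200
step 6 [6y] swap r/1=1407/54431: DF=(1 − 1407/54431·(0.959000+0.950700+0.912800+0.884100+0.877200))/(1+1407/54431) = 8593/10000 ≈ 0.859300
step 7 [7y] swap r/1=1525/62906: DF=(1 − 1525/62906·(0.959000+0.950700+0.912800+0.884100+0.877200+0.859300))/(1+1525/62906) = 339/400 ≈ 0.847500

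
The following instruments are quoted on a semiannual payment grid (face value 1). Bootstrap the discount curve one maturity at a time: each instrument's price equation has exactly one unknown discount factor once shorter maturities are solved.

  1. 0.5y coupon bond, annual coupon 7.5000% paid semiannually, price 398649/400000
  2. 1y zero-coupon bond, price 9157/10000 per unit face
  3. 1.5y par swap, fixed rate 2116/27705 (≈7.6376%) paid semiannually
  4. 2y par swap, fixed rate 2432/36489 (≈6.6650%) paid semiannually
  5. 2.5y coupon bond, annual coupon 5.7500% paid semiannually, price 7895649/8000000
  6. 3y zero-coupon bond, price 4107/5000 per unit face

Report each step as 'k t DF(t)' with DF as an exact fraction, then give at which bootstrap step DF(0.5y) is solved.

1 1/2 4803/5000
2 1 9157/10000
3 3/2 4471/5000
4 2 549/625
5 5/2 4287/5000
6 3 4107/5000
DF(0.5y) is solved at step 1

step 1 [0.5y] bond c/2=3/80: DF=(398649/400000 − 3/80·(0))/(1+3/80) = 4803/5000 ≈ 0.960600
step 2 [1y] zero: DF = P = 9157/10000 ≈ 0.915700
step 3 [1.5y] swap r/2=1058/27705: DF=(1 − 1058/27705·(0.960600+0.915700))/(1+1058/27705) = 4471/5000 ≈ 0.894200
step 4 [2y] swap r/2=1216/36489: DF=(1 − 1216/36489·(0.960600+0.915700+0.894200))/(1+1216/36489) = 549/625 ≈ 0.878400
step 5 [2.5y] bond c/2=23/800: DF=(7895649/8000000 − 23/800·(0.960600+0.915700+0.894200+0.878400))/(1+23/800) = 4287/5000 ≈ 0.857400
step 6 [3y] zero: DF = P = 4107/5000 ≈ 0.821400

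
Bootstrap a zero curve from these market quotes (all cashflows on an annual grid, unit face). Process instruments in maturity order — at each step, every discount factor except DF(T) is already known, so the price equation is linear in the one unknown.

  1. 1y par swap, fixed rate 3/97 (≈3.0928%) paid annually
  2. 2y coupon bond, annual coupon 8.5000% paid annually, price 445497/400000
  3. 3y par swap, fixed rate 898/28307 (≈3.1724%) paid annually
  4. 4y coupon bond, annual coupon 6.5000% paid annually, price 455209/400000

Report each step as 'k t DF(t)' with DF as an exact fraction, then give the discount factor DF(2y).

step 1 [1y] swap r/1=3/97: DF=(1 − 3/97·(0))/(1+3/97) = 97/100 ≈ 0.970000
step 2 [2y] bond c/1=17/200: DF=(445497/400000 − 17/200·(0.970000))/(1+17/200) = 1901/2000 ≈ 0.950500
step 3 [3y] swap r/1=898/28307: DF=(1 − 898/28307·(0.970000+0.950500))/(1+898/28307) = 4551/5000 ≈ 0.910200
step 4 [4y] bond c/1=13/200: DF=(455209/400000 − 13/200·(0.970000+0.950500+0.910200))/(1+13/200) = 4479/5000 ≈ 0.895800

1 1 97/100
2 2 1901/2000
3 3 4551/5000
4 4 4479/5000
DF(2y) = 1901/2000 ≈ 0.950500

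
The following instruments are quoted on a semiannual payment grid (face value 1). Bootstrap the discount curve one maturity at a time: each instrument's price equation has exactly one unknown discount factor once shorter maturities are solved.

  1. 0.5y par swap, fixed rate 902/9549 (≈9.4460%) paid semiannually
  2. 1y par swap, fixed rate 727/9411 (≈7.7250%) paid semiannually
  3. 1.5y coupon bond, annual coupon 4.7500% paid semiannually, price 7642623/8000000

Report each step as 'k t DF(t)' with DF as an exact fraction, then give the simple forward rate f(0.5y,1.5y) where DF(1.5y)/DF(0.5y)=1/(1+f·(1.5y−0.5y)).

step 1 [0.5y] swap r/2=451/9549: DF=(1 − 451/9549·(0))/(1+451/9549) = 9549/10000 ≈ 0.954900
step 2 [1y] swap r/2=727/18822: DF=(1 − 727/18822·(0.954900))/(1+727/18822) = 9273/10000 ≈ 0.927300
step 3 [1.5y] bond c/2=19/800: DF=(7642623/8000000 − 19/800·(0.954900+0.927300))/(1+19/800) = 1779/2000 ≈ 0.889500

1 1/2 9549/10000
2 1 9273/10000
3 3/2 1779/2000
f(0.5y,1.5y) = ((9549/10000)/(1779/2000) − 1)/(1) = 218/2965 ≈ 7.3524%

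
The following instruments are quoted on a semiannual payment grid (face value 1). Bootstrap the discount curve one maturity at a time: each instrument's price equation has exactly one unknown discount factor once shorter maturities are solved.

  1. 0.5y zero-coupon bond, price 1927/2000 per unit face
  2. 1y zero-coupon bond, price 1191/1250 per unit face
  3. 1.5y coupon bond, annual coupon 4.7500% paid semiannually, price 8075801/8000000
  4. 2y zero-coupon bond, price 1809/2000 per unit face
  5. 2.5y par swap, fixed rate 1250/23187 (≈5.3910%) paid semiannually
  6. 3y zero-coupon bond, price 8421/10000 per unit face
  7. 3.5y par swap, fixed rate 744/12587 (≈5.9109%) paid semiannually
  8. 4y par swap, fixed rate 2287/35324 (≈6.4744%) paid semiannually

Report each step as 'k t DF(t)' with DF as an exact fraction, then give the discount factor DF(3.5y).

1 1/2 1927/2000
2 1 1191/1250
3 3/2 1177/1250
4 2 1809/2000
5 5/2 7/8
6 3 8421/10000
7 7/2 407/500
8 4 7713/10000
DF(3.5y) = 407/500 ≈ 0.814000

step 1 [0.5y] zero: DF = P = 1927/2000 ≈ 0.963500
step 2 [1y] zero: DF = P = 1191/1250 ≈ 0.952800
step 3 [1.5y] bond c/2=19/800: DF=(8075801/8000000 − 19/800·(0.963500+0.952800))/(1+19/800) = 1177/1250 ≈ 0.941600
step 4 [2y] zero: DF = P = 1809/2000 ≈ 0.904500
step 5 [2.5y] swap r/2=625/23187: DF=(1 − 625/23187·(0.963500+0.952800+0.941600+0.904500))/(1+625/23187) = 7/8 ≈ 0.875000
step 6 [3y] zero: DF = P = 8421/10000 ≈ 0.842100
step 7 [3.5y] swap r/2=372/12587: DF=(1 − 372/12587·(0.963500+0.952800+0.941600+0.904500+0.875000+0.842100))/(1+372/12587) = 407/500 ≈ 0.814000
step 8 [4y] swap r/2=2287/70648: DF=(1 − 2287/70648·(0.963500+0.952800+0.941600+0.904500+0.875000+0.842100+0.814000))/(1+2287/70648) = 7713/10000 ≈ 0.771300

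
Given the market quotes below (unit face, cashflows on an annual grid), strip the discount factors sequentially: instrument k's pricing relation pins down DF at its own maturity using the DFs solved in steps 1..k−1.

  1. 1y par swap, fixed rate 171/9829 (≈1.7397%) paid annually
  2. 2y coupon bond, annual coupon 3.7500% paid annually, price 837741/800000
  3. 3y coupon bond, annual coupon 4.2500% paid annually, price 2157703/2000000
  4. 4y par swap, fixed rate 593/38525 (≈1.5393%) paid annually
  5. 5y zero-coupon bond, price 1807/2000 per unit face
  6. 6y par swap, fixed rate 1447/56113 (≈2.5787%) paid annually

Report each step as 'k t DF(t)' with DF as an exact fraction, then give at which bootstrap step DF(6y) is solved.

1 1 9829/10000
2 2 4869/5000
3 3 9551/10000
4 4 9407/10000
5 5 1807/2000
6 6 8553/10000
DF(6y) is solved at step 6

step 1 [1y] swap r/1=171/9829: DF=(1 − 171/9829·(0))/(1+171/9829) = 9829/10000 ≈ 0.982900
step 2 [2y] bond c/1=3/80: DF=(837741/800000 − 3/80·(0.982900))/(1+3/80) = 4869/5000 ≈ 0.973800
step 3 [3y] bond c/1=17/400: DF=(2157703/2000000 − 17/400·(0.982900+0.973800))/(1+17/400) = 9551/10000 ≈ 0.955100
step 4 [4y] swap r/1=593/38525: DF=(1 − 593/38525·(0.982900+0.973800+0.955100))/(1+593/38525) = 9407/10000 ≈ 0.940700
step 5 [5y] zero: DF = P = 1807/2000 ≈ 0.903500
step 6 [6y] swap r/1=1447/56113: DF=(1 − 1447/56113·(0.982900+0.973800+0.955100+0.940700+0.903500))/(1+1447/56113) = 8553/10000 ≈ 0.855300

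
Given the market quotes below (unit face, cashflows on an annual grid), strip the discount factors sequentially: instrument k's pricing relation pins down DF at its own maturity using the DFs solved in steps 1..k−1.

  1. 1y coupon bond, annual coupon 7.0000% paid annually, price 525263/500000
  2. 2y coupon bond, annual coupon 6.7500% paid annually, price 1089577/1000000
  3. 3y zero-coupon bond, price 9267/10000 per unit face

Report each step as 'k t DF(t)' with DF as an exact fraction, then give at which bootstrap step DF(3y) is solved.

1 1 4909/5000
2 2 4793/5000
3 3 9267/10000
DF(3y) is solved at step 3

step 1 [1y] bond c/1=7/100: DF=(525263/500000 − 7/100·(0))/(1+7/100) = 4909/5000 ≈ 0.981800
step 2 [2y] bond c/1=27/400: DF=(1089577/1000000 − 27/400·(0.981800))/(1+27/400) = 4793/5000 ≈ 0.958600
step 3 [3y] zero: DF = P = 9267/10000 ≈ 0.926700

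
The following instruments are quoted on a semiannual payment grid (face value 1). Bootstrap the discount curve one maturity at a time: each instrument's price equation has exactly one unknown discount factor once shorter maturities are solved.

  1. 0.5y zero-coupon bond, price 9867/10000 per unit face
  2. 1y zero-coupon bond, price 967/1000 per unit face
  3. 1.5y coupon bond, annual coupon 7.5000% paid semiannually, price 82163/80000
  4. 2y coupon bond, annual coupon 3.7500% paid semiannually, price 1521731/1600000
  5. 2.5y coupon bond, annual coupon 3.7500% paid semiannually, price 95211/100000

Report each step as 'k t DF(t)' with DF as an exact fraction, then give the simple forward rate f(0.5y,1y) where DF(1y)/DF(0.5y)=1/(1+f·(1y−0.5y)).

1 1/2 9867/10000
2 1 967/1000
3 3/2 9193/10000
4 2 8807/10000
5 5/2 1731/2000
f(0.5y,1y) = ((9867/10000)/(967/1000) − 1)/(1/2) = 197/4835 ≈ 4.0745%

step 1 [0.5y] zero: DF = P = 9867/10000 ≈ 0.986700
step 2 [1y] zero: DF = P = 967/1000 ≈ 0.967000
step 3 [1.5y] bond c/2=3/80: DF=(82163/80000 − 3/80·(0.986700+0.967000))/(1+3/80) = 9193/10000 ≈ 0.919300
step 4 [2y] bond c/2=3/160: DF=(1521731/1600000 − 3/160·(0.986700+0.967000+0.919300))/(1+3/160) = 8807/10000 ≈ 0.880700
step 5 [2.5y] bond c/2=3/160: DF=(95211/100000 − 3/160·(0.986700+0.967000+0.919300+0.880700))/(1+3/160) = 1731/2000 ≈ 0.865500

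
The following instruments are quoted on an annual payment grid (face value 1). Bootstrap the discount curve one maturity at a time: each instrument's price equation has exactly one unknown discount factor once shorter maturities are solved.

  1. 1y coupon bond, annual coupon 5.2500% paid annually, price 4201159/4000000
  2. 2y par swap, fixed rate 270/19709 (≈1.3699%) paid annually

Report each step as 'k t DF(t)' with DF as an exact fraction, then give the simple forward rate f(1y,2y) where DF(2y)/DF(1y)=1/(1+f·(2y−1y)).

step 1 [1y] bond c/1=21/400: DF=(4201159/4000000 − 21/400·(0))/(1+21/400) = 9979/10000 ≈ 0.997900
step 2 [2y] swap r/1=270/19709: DF=(1 − 270/19709·(0.997900))/(1+270/19709) = 973/1000 ≈ 0.973000

1 1 9979/10000
2 2 973/1000
f(1y,2y) = ((9979/10000)/(973/1000) − 1)/(1) = 249/9730 ≈ 2.5591%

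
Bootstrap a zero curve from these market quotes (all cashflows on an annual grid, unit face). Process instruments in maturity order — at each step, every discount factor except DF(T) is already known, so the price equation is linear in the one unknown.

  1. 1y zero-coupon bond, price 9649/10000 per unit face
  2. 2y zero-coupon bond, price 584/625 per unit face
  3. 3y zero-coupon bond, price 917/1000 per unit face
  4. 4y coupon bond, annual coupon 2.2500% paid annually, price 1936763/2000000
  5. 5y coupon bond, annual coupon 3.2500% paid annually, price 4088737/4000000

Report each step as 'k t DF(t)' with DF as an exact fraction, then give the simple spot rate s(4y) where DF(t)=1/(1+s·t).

1 1 9649/10000
2 2 584/625
3 3 917/1000
4 4 8851/10000
5 5 1747/2000
s(4y) = (1/(8851/10000) − 1)/(4) = 1149/35404 ≈ 3.2454%

step 1 [1y] zero: DF = P = 9649/10000 ≈ 0.964900
step 2 [2y] zero: DF = P = 584/625 ≈ 0.934400
step 3 [3y] zero: DF = P = 917/1000 ≈ 0.917000
step 4 [4y] bond c/1=9/400: DF=(1936763/2000000 − 9/400·(0.964900+0.934400+0.917000))/(1+9/400) = 8851/10000 ≈ 0.885100
step 5 [5y] bond c/1=13/400: DF=(4088737/4000000 − 13/400·(0.964900+0.934400+0.917000+0.885100))/(1+13/400) = 1747/2000 ≈ 0.873500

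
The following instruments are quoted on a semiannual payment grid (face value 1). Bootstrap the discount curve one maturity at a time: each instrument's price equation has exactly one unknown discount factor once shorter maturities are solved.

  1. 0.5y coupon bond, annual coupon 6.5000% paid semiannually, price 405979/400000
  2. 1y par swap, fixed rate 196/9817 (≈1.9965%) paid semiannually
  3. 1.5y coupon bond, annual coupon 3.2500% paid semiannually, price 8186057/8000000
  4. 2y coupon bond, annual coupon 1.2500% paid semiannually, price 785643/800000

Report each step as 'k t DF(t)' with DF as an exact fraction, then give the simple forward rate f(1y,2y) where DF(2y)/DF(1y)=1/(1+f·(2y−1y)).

1 1/2 983/1000
2 1 2451/2500
3 3/2 1951/2000
4 2 9577/10000
f(1y,2y) = ((2451/2500)/(9577/10000) − 1)/(1) = 227/9577 ≈ 2.3703%

step 1 [0.5y] bond c/2=13/400: DF=(405979/400000 − 13/400·(0))/(1+13/400) = 983/1000 ≈ 0.983000
step 2 [1y] swap r/2=98/9817: DF=(1 − 98/9817·(0.983000))/(1+98/9817) = 2451/2500 ≈ 0.980400
step 3 [1.5y] bond c/2=13/800: DF=(8186057/8000000 − 13/800·(0.983000+0.980400))/(1+13/800) = 1951/2000 ≈ 0.975500
step 4 [2y] bond c/2=1/160: DF=(785643/800000 − 1/160·(0.983000+0.980400+0.975500))/(1+1/160) = 9577/10000 ≈ 0.957700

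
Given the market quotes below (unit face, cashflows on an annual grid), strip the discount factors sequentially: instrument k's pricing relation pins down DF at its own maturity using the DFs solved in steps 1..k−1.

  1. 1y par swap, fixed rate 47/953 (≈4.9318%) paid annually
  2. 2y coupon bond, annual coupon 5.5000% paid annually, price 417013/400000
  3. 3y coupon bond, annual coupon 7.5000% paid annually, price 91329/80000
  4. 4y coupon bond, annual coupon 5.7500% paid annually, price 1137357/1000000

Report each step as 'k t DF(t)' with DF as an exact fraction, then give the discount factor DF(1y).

step 1 [1y] swap r/1=47/953: DF=(1 − 47/953·(0))/(1+47/953) = 953/1000 ≈ 0.953000
step 2 [2y] bond c/1=11/200: DF=(417013/400000 − 11/200·(0.953000))/(1+11/200) = 1877/2000 ≈ 0.938500
step 3 [3y] bond c/1=3/40: DF=(91329/80000 − 3/40·(0.953000+0.938500))/(1+3/40) = 93/100 ≈ 0.930000
step 4 [4y] bond c/1=23/400: DF=(1137357/1000000 − 23/400·(0.953000+0.938500+0.930000))/(1+23/400) = 9221/10000 ≈ 0.922100

1 1 953/1000
2 2 1877/2000
3 3 93/100
4 4 9221/10000
DF(1y) = 953/1000 ≈ 0.953000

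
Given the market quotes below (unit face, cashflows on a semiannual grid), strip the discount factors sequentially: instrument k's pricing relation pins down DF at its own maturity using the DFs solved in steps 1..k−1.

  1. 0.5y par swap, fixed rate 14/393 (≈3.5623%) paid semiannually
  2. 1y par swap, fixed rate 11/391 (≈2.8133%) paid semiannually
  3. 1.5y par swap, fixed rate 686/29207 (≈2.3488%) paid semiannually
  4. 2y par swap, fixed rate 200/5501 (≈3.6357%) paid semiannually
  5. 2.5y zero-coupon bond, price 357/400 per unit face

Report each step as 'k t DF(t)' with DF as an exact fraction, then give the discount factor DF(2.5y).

step 1 [0.5y] swap r/2=7/393: DF=(1 − 7/393·(0))/(1+7/393) = 393/400 ≈ 0.982500
step 2 [1y] swap r/2=11/782: DF=(1 − 11/782·(0.982500))/(1+11/782) = 389/400 ≈ 0.972500
step 3 [1.5y] swap r/2=343/29207: DF=(1 − 343/29207·(0.982500+0.972500))/(1+343/29207) = 9657/10000 ≈ 0.965700
step 4 [2y] swap r/2=100/5501: DF=(1 − 100/5501·(0.982500+0.972500+0.965700))/(1+100/5501) = 93/100 ≈ 0.930000
step 5 [2.5y] zero: DF = P = 357/400 ≈ 0.892500

1 1/2 393/400
2 1 389/400
3 3/2 9657/10000
4 2 93/100
5 5/2 357/400
DF(2.5y) = 357/400 ≈ 0.892500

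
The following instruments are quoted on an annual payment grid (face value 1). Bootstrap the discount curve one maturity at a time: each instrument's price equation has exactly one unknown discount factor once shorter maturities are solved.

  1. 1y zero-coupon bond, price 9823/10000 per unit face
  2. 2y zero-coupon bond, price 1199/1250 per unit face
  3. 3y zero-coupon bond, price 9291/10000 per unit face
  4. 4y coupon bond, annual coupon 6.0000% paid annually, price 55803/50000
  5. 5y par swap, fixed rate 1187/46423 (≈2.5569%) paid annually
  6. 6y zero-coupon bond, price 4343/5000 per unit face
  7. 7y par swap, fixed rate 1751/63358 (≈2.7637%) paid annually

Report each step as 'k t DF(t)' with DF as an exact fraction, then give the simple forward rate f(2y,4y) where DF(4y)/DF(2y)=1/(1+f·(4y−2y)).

step 1 [1y] zero: DF = P = 9823/10000 ≈ 0.982300
step 2 [2y] zero: DF = P = 1199/1250 ≈ 0.959200
step 3 [3y] zero: DF = P = 9291/10000 ≈ 0.929100
step 4 [4y] bond c/1=3/50: DF=(55803/50000 − 3/50·(0.982300+0.959200+0.929100))/(1+3/50) = 1113/1250 ≈ 0.890400
step 5 [5y] swap r/1=1187/46423: DF=(1 − 1187/46423·(0.982300+0.959200+0.929100+0.890400))/(1+1187/46423) = 8813/10000 ≈ 0.881300
step 6 [6y] zero: DF = P = 4343/5000 ≈ 0.868600
step 7 [7y] swap r/1=1751/63358: DF=(1 − 1751/63358·(0.982300+0.959200+0.929100+0.890400+0.881300+0.868600))/(1+1751/63358) = 8249/10000 ≈ 0.824900

1 1 9823/10000
2 2 1199/1250
3 3 9291/10000
4 4 1113/1250
5 5 8813/10000
6 6 4343/5000
7 7 8249/10000
f(2y,4y) = ((1199/1250)/(1113/1250) − 1)/(2) = 43/1113 ≈ 3.8634%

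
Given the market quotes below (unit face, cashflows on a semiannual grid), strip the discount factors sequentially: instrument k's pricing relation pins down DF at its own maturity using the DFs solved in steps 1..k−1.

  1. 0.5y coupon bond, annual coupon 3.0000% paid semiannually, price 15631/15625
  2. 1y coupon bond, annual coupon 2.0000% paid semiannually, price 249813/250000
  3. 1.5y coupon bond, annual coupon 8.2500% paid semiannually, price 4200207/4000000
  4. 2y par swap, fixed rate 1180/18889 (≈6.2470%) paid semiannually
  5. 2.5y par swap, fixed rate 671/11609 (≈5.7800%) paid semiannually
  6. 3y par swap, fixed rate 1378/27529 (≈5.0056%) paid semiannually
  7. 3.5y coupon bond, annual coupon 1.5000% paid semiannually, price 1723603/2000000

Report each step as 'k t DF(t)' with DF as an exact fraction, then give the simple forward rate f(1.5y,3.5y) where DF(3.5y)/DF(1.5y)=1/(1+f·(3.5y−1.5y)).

1 1/2 616/625
2 1 2449/2500
3 3/2 4653/5000
4 2 441/500
5 5/2 4329/5000
6 3 4311/5000
7 7/2 509/625
f(1.5y,3.5y) = ((4653/5000)/(509/625) − 1)/(2) = 581/8144 ≈ 7.1341%

step 1 [0.5y] bond c/2=3/200: DF=(15631/15625 − 3/200·(0))/(1+3/200) = 616/625 ≈ 0.985600
step 2 [1y] bond c/2=1/100: DF=(249813/250000 − 1/100·(0.985600))/(1+1/100) = 2449/2500 ≈ 0.979600
step 3 [1.5y] bond c/2=33/800: DF=(4200207/4000000 − 33/800·(0.985600+0.979600))/(1+33/800) = 4653/5000 ≈ 0.930600
step 4 [2y] swap r/2=590/18889: DF=(1 − 590/18889·(0.985600+0.979600+0.930600))/(1+590/18889) = 441/500 ≈ 0.882000
step 5 [2.5y] swap r/2=671/23218: DF=(1 − 671/23218·(0.985600+0.979600+0.930600+0.882000))/(1+671/23218) = 4329/5000 ≈ 0.865800
step 6 [3y] swap r/2=689/27529: DF=(1 − 689/27529·(0.985600+0.979600+0.930600+0.882000+0.865800))/(1+689/27529) = 4311/5000 ≈ 0.862200
step 7 [3.5y] bond c/2=3/400: DF=(1723603/2000000 − 3/400·(0.985600+0.979600+0.930600+0.882000+0.865800+0.862200))/(1+3/400) = 509/625 ≈ 0.814400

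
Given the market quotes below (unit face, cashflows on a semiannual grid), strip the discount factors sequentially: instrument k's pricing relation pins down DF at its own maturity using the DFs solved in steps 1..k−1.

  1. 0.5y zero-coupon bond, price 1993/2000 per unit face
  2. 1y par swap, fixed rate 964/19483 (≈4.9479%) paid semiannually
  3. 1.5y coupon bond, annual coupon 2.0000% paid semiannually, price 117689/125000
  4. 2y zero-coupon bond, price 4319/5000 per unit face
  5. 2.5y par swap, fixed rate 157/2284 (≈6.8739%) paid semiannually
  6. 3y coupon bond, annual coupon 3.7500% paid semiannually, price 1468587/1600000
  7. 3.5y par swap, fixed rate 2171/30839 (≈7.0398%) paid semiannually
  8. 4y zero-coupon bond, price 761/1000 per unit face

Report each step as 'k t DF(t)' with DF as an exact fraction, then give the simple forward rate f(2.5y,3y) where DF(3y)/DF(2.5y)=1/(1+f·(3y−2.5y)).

step 1 [0.5y] zero: DF = P = 1993/2000 ≈ 0.996500
step 2 [1y] swap r/2=482/19483: DF=(1 − 482/19483·(0.996500))/(1+482/19483) = 4759/5000 ≈ 0.951800
step 3 [1.5y] bond c/2=1/100: DF=(117689/125000 − 1/100·(0.996500+0.951800))/(1+1/100) = 9129/10000 ≈ 0.912900
step 4 [2y] zero: DF = P = 4319/5000 ≈ 0.863800
step 5 [2.5y] swap r/2=157/4568: DF=(1 − 157/4568·(0.996500+0.951800+0.912900+0.863800))/(1+157/4568) = 843/1000 ≈ 0.843000
step 6 [3y] bond c/2=3/160: DF=(1468587/1600000 − 3/160·(0.996500+0.951800+0.912900+0.863800+0.843000))/(1+3/160) = 8169/10000 ≈ 0.816900
step 7 [3.5y] swap r/2=2171/61678: DF=(1 − 2171/61678·(0.996500+0.951800+0.912900+0.863800+0.843000+0.816900))/(1+2171/61678) = 7829/10000 ≈ 0.782900
step 8 [4y] zero: DF = P = 761/1000 ≈ 0.761000

1 1/2 1993/2000
2 1 4759/5000
3 3/2 9129/10000
4 2 4319/5000
5 5/2 843/1000
6 3 8169/10000
7 7/2 7829/10000
8 4 761/1000
f(2.5y,3y) = ((843/1000)/(8169/10000) − 1)/(1/2) = 174/2723 ≈ 6.3900%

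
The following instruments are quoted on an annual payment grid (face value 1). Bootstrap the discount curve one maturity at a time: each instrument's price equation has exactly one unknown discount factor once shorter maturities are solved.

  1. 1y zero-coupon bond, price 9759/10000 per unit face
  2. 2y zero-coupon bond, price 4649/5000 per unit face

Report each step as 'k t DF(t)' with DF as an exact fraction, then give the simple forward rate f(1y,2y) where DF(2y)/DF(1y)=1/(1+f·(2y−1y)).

1 1 9759/10000
2 2 4649/5000
f(1y,2y) = ((9759/10000)/(4649/5000) − 1)/(1) = 461/9298 ≈ 4.9581%

step 1 [1y] zero: DF = P = 9759/10000 ≈ 0.975900
step 2 [2y] zero: DF = P = 4649/5000 ≈ 0.929800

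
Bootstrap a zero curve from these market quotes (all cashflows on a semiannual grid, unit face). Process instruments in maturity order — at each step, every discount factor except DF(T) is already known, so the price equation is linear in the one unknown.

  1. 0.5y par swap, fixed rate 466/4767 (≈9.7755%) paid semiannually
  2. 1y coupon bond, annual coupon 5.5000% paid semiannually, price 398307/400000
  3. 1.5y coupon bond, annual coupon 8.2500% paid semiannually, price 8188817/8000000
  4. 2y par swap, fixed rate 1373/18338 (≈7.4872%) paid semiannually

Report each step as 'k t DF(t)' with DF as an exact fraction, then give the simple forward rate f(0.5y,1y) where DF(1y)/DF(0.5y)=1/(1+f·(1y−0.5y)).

1 1/2 4767/5000
2 1 2359/2500
3 3/2 9079/10000
4 2 8627/10000
f(0.5y,1y) = ((4767/5000)/(2359/2500) − 1)/(1/2) = 7/337 ≈ 2.0772%

step 1 [0.5y] swap r/2=233/4767: DF=(1 − 233/4767·(0))/(1+233/4767) = 4767/5000 ≈ 0.953400
step 2 [1y] bond c/2=11/400: DF=(398307/400000 − 11/400·(0.953400))/(1+11/400) = 2359/2500 ≈ 0.943600
step 3 [1.5y] bond c/2=33/800: DF=(8188817/8000000 − 33/800·(0.953400+0.943600))/(1+33/800) = 9079/10000 ≈ 0.907900
step 4 [2y] swap r/2=1373/36676: DF=(1 − 1373/36676·(0.953400+0.943600+0.907900))/(1+1373/36676) = 8627/10000 ≈ 0.862700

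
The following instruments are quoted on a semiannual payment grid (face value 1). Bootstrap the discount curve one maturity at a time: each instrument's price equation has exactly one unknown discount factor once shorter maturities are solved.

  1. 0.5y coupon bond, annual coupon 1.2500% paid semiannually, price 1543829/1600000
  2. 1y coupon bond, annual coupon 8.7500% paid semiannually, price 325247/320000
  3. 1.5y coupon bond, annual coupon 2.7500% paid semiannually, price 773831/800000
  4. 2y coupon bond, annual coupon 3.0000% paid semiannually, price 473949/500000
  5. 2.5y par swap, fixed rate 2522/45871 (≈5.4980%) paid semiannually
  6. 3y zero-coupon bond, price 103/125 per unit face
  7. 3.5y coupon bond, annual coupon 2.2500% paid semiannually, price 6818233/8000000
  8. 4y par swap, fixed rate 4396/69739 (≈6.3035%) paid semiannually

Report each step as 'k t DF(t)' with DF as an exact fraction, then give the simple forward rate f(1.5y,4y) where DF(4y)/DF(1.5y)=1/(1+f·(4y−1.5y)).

step 1 [0.5y] bond c/2=1/160: DF=(1543829/1600000 − 1/160·(0))/(1+1/160) = 9589/10000 ≈ 0.958900
step 2 [1y] bond c/2=7/160: DF=(325247/320000 − 7/160·(0.958900))/(1+7/160) = 1167/1250 ≈ 0.933600
step 3 [1.5y] bond c/2=11/800: DF=(773831/800000 − 11/800·(0.958900+0.933600))/(1+11/800) = 1857/2000 ≈ 0.928500
step 4 [2y] bond c/2=3/200: DF=(473949/500000 − 3/200·(0.958900+0.933600+0.928500))/(1+3/200) = 4461/5000 ≈ 0.892200
step 5 [2.5y] swap r/2=1261/45871: DF=(1 − 1261/45871·(0.958900+0.933600+0.928500+0.892200))/(1+1261/45871) = 8739/10000 ≈ 0.873900
step 6 [3y] zero: DF = P = 103/125 ≈ 0.824000
step 7 [3.5y] bond c/2=9/800: DF=(6818233/8000000 − 9/800·(0.958900+0.933600+0.928500+0.892200+0.873900+0.824000))/(1+9/800) = 3913/5000 ≈ 0.782600
step 8 [4y] swap r/2=2198/69739: DF=(1 − 2198/69739·(0.958900+0.933600+0.928500+0.892200+0.873900+0.824000+0.782600))/(1+2198/69739) = 3901/5000 ≈ 0.780200

1 1/2 9589/10000
2 1 1167/1250
3 3/2 1857/2000
4 2 4461/5000
5 5/2 8739/10000
6 3 103/125
7 7/2 3913/5000
8 4 3901/5000
f(1.5y,4y) = ((1857/2000)/(3901/5000) − 1)/(5/2) = 1483/19505 ≈ 7.6032%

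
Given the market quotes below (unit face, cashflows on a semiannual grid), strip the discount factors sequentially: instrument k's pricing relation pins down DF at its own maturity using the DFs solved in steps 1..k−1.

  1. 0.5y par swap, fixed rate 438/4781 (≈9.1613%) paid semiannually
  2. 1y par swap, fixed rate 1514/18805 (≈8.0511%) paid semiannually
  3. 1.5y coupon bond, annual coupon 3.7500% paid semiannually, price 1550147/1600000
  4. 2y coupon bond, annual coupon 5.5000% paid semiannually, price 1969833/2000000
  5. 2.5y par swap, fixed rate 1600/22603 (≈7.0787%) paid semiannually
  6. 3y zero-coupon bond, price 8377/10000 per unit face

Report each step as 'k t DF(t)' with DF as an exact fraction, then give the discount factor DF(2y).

1 1/2 4781/5000
2 1 9243/10000
3 3/2 2291/2500
4 2 8837/10000
5 5/2 21/25
6 3 8377/10000
DF(2y) = 8837/10000 ≈ 0.883700

step 1 [0.5y] swap r/2=219/4781: DF=(1 − 219/4781·(0))/(1+219/4781) = 4781/5000 ≈ 0.956200
step 2 [1y] swap r/2=757/18805: DF=(1 − 757/18805·(0.956200))/(1+757/18805) = 9243/10000 ≈ 0.924300
step 3 [1.5y] bond c/2=3/160: DF=(1550147/1600000 − 3/160·(0.956200+0.924300))/(1+3/160) = 2291/2500 ≈ 0.916400
step 4 [2y] bond c/2=11/400: DF=(1969833/2000000 − 11/400·(0.956200+0.924300+0.916400))/(1+11/400) = 8837/10000 ≈ 0.883700
step 5 [2.5y] swap r/2=800/22603: DF=(1 − 800/22603·(0.956200+0.924300+0.916400+0.883700))/(1+800/22603) = 21/25 ≈ 0.840000
step 6 [3y] zero: DF = P = 8377/10000 ≈ 0.837700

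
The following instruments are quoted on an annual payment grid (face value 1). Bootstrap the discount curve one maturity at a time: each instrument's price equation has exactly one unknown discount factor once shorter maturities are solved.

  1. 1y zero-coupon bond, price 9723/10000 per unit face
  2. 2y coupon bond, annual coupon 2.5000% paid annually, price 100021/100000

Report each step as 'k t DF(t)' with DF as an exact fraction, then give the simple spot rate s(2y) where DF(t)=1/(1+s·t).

step 1 [1y] zero: DF = P = 9723/10000 ≈ 0.972300
step 2 [2y] bond c/1=1/40: DF=(100021/100000 − 1/40·(0.972300))/(1+1/40) = 9521/10000 ≈ 0.952100

1 1 9723/10000
2 2 9521/10000
s(2y) = (1/(9521/10000) − 1)/(2) = 479/19042 ≈ 2.5155%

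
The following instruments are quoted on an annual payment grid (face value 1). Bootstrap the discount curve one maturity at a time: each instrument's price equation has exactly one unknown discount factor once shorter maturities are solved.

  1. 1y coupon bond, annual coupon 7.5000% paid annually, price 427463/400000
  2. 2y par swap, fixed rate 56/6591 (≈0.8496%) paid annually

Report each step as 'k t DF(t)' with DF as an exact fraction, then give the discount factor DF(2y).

step 1 [1y] bond c/1=3/40: DF=(427463/400000 − 3/40·(0))/(1+3/40) = 9941/10000 ≈ 0.994100
step 2 [2y] swap r/1=56/6591: DF=(1 − 56/6591·(0.994100))/(1+56/6591) = 1229/1250 ≈ 0.983200

1 1 9941/10000
2 2 1229/1250
DF(2y) = 1229/1250 ≈ 0.983200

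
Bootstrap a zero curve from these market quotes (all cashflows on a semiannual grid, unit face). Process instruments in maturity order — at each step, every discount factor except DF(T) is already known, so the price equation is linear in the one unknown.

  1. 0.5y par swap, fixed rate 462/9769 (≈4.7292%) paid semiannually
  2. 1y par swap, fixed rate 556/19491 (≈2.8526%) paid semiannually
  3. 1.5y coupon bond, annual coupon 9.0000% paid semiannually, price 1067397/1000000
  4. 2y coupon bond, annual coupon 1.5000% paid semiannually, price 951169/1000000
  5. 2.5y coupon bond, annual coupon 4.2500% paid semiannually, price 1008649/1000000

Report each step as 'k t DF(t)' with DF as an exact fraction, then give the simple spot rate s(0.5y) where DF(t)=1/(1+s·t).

1 1/2 9769/10000
2 1 4861/5000
3 3/2 15/16
4 2 4613/5000
5 5/2 2271/2500
s(0.5y) = (1/(9769/10000) − 1)/(1/2) = 462/9769 ≈ 4.7292%

step 1 [0.5y] swap r/2=231/9769: DF=(1 − 231/9769·(0))/(1+231/9769) = 9769/10000 ≈ 0.976900
step 2 [1y] swap r/2=278/19491: DF=(1 − 278/19491·(0.976900))/(1+278/19491) = 4861/5000 ≈ 0.972200
step 3 [1.5y] bond c/2=9/200: DF=(1067397/1000000 − 9/200·(0.976900+0.972200))/(1+9/200) = 15/16 ≈ 0.937500
step 4 [2y] bond c/2=3/400: DF=(951169/1000000 − 3/400·(0.976900+0.972200+0.937500))/(1+3/400) = 4613/5000 ≈ 0.922600
step 5 [2.5y] bond c/2=17/800: DF=(1008649/1000000 − 17/800·(0.976900+0.972200+0.937500+0.922600))/(1+17/800) = 2271/2500 ≈ 0.908400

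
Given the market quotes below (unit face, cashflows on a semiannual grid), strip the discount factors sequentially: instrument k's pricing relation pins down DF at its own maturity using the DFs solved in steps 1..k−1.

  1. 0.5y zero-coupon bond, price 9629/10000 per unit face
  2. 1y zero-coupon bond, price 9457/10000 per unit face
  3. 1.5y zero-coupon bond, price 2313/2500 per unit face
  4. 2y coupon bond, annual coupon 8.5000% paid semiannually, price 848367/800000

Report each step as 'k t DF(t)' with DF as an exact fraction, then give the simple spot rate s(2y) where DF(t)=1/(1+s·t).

1 1/2 9629/10000
2 1 9457/10000
3 3/2 2313/2500
4 2 9017/10000
s(2y) = (1/(9017/10000) − 1)/(2) = 983/18034 ≈ 5.4508%

step 1 [0.5y] zero: DF = P = 9629/10000 ≈ 0.962900
step 2 [1y] zero: DF = P = 9457/10000 ≈ 0.945700
step 3 [1.5y] zero: DF = P = 2313/2500 ≈ 0.925200
step 4 [2y] bond c/2=17/400: DF=(848367/800000 − 17/400·(0.962900+0.945700+0.925200))/(1+17/400) = 9017/10000 ≈ 0.901700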